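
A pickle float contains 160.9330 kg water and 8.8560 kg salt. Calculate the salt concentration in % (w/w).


Formula: Conc = salt / (water + salt) * 100
Substituting: Conc = 8.8560 / (160.9330 + 8.8560) * 100
Result: 5.2159 %


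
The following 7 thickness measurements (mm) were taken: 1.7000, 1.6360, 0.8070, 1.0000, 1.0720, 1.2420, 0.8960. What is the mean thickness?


Formula: Average = sum / n
Substituting: Average = 8.3530 / 7
Result: 1.1933 mm


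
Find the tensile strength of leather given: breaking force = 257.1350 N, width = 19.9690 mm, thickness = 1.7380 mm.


Formula: TS = force / (width * thickness)
Substituting: TS = 257.1350 / (19.9690 * 1.7380)
Result: 7.4089 N/mm^2


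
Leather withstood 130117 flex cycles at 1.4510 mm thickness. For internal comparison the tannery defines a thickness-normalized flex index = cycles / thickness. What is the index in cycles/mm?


Formula: Index = cycles / thickness
Substituting: Index = 130117 / 1.4510
Result: 89674.0179 cycles/mm


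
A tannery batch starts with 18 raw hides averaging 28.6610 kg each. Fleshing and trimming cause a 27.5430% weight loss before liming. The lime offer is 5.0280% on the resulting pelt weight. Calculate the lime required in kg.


Total_raw = N * avg_wt = 18 * 28.6610 = 515.8980 kg
Substrate = Total_raw * (1 - loss/100) = 515.8980 * (1 - 27.5430/100) = 373.8042 kg
Lime = Substrate * pct / 100 = 373.8042 * 5.0280 / 100 = 18.7949 kg


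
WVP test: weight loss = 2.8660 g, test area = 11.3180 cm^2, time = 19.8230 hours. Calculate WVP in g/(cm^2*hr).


Formula: WVP = loss / (area * time)
Substituting: WVP = 2.8660 / (11.3180 * 19.8230)
Result: 0.0127743 g/(cm^2*hr)


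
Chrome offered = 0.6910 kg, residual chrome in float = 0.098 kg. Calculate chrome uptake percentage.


Formula: Uptake = (offered - residual) / offered * 100
Substituting: Uptake = (0.6910 - 0.098) / 0.6910 * 100
Result: 85.8177 %


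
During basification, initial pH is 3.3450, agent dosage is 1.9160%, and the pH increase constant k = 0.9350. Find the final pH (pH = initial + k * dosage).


Formula: pH_final = pH_initial + k * base_pct
Substituting: pH_final = 3.3450 + 0.9350 * 1.9160
Result: 5.1365


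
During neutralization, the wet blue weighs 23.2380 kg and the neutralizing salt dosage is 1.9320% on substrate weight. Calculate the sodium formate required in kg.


Formula: Neutralizer = substrate * pct / 100
Substituting: Neutralizer = 23.2380 * 1.9320 / 100
Result: 0.4490 kg


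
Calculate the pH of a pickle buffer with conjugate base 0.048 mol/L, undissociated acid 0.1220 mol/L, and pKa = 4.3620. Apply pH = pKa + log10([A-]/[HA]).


ratio = [A-] / [HA] = 0.048 / 0.1220 = 0.3934
log10(ratio) = -0.4051
pH = pKa + log10(ratio) = 4.3620 - 0.4051 = 3.9569


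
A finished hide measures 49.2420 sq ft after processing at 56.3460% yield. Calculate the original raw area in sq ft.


Formula: raw = finished * 100 / yield
Substituting: raw = 49.2420 * 100 / 56.3460
Result: 87.3922 sq ft


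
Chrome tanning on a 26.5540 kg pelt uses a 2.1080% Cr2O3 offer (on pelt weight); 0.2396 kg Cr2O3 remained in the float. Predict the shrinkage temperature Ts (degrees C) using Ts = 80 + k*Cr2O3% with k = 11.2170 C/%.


Offered = pelt * offer_pct / 100 = 26.5540 * 2.1080 / 100 = 0.5598 kg
Uptake = offered - residual = 0.5598 - 0.2396 = 0.3202 kg
Cr2O3% on pelt = uptake / pelt * 100 = 0.3202 / 26.5540 * 100 = 1.2057 %
Ts = 80 + k * Cr2O3% = 80 + 11.2170 * 1.2057 = 93.5242 C


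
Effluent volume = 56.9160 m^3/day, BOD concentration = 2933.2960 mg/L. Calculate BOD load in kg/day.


Formula: BOD_load = volume * conc / 1000
Substituting: BOD_load = 56.9160 * 2933.2960 / 1000
Result: 166.9515 kg/day


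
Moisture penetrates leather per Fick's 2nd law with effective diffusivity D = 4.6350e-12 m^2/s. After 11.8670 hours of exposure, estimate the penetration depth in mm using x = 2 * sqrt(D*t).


t = 11.8670 hr * 3600 = 42721.2000 s
D * t = 4.6350e-12 * 42721.2000 = 1.9801e-07
x = 2 * sqrt(D*t) = 2 * sqrt(1.9801e-07) = 8.8997e-04 m = 0.8900 mm


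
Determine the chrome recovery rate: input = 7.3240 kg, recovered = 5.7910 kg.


Formula: Recovery = recovered / input * 100
Substituting: Recovery = 5.7910 / 7.3240 * 100
Result: 79.0688 %


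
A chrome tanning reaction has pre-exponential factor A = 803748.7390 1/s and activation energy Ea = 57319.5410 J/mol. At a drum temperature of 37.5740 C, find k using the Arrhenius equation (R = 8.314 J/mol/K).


T_K = T_C + 273.15 = 37.5740 + 273.15 = 310.7240 K
exponent = -Ea / (R * T_K) = -57319.5410 / (8.314 * 310.7240) = -22.1880
k = A * exp(exponent) = 803748.7390 * exp(-22.1880) = 1.8578e-04 1/s


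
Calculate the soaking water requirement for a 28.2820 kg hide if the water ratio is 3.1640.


Formula: Water = hide_weight * ratio
Substituting: Water = 28.2820 * 3.1640
Result: 89.4842 kg


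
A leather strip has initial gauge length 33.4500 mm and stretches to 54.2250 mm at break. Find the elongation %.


Formula: Elongation = (Lf - L0) / L0 * 100
Substituting: Elongation = (54.2250 - 33.4500) / 33.4500 * 100
Result: 62.1076 %


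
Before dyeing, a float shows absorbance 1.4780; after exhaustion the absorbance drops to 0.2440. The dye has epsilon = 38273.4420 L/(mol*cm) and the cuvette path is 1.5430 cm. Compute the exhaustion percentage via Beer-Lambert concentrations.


c_initial = A_i / (epsilon * l) = 1.4780 / (38273.4420 * 1.5430) = 2.5027e-05 mol/L
c_final = A_f / (epsilon * l) = 0.2440 / (38273.4420 * 1.5430) = 4.1317e-06 mol/L
Exhaustion = (c_initial - c_final) / c_initial * 100 = (2.5027e-05 - 4.1317e-06) / 2.5027e-05 * 100 = 83.4912 %


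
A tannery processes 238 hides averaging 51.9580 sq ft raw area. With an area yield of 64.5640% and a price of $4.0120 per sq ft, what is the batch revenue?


Raw_total = N * avg_area = 238 * 51.9580 = 12366.0040 sq ft
Finished = Raw_total * yield / 100 = 12366.0040 * 64.5640 / 100 = 7983.9868 sq ft
Value = Finished * price = 7983.9868 * 4.0120 = 32031.7551 $


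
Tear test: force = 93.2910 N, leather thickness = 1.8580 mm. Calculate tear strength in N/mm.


Formula: Tear strength = force / thickness
Substituting: Tear strength = 93.2910 / 1.8580
Result: 50.2104 N/mm


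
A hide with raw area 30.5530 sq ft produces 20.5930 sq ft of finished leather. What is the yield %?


Formula: Yield = finished / raw * 100
Substituting: Yield = 20.5930 / 30.5530 * 100
Result: 67.4009 %


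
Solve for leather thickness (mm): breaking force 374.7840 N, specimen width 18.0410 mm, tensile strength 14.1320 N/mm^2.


Formula: t = F / (TS * w)
Substituting: t = 374.7840 / (14.1320 * 18.0410)
Result: 1.4700 mm


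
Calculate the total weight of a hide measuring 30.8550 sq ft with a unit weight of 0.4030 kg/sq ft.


Formula: Weight = area * weight_per_sqft
Substituting: Weight = 30.8550 * 0.4030
Result: 12.4346 kg


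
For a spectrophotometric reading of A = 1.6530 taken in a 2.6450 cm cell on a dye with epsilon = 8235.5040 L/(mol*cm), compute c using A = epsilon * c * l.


Formula: c = A / (epsilon * l)
Substituting: c = 1.6530 / (8235.5040 * 2.6450)
Result: 7.5885e-05 mol/L


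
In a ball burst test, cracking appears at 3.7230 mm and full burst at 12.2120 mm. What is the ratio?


Formula: Ratio = crack / burst
Substituting: Ratio = 3.7230 / 12.2120
Result: 0.3049


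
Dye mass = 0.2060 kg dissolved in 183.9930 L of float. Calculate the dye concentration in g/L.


Formula: Conc = dye_mass(kg) / volume(L) * 1000
Substituting: Conc = 0.2060 / 183.9930 * 1000
Result: 1.1196 g/L


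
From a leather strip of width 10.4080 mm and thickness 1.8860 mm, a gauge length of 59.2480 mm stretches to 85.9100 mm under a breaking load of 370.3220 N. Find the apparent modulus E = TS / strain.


TS = F / (w * t) = 370.3220 / (10.4080 * 1.8860) = 18.8656 N/mm^2
strain = (Lf - L0) / L0 = (85.9100 - 59.2480) / 59.2480 = 0.4500
E = TS / strain = 18.8656 / 0.4500 = 41.9229 N/mm^2


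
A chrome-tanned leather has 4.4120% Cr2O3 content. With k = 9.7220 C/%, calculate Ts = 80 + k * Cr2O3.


Formula: Ts = 80 + k * Cr2O3
Substituting: Ts = 80 + 9.7220 * 4.4120
Result: 122.8935 C


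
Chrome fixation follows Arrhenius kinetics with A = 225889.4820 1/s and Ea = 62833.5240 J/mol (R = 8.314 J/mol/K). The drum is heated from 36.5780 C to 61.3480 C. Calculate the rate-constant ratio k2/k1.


T1 = 36.5780 + 273.15 = 309.7280 K; T2 = 61.3480 + 273.15 = 334.4980 K
k1 = A * exp(-Ea/(R*T1)) = 225889.4820 * exp(-62833.5240/(8.314*309.7280)) = 5.7127e-06 1/s
k2 = A * exp(-Ea/(R*T2)) = 225889.4820 * exp(-62833.5240/(8.314*334.4980)) = 3.4799e-05 1/s
k2/k1 = 3.4799e-05 / 5.7127e-06 = 6.0915


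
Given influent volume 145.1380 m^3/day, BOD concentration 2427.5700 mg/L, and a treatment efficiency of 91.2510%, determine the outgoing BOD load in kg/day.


Load_in = volume * conc / 1000 = 145.1380 * 2427.5700 / 1000 = 352.3327 kg/day
Removed = Load_in * eff / 100 = 352.3327 * 91.2510 / 100 = 321.5071 kg/day
Load_out = Load_in - Removed = 352.3327 - 321.5071 = 30.8256 kg/day


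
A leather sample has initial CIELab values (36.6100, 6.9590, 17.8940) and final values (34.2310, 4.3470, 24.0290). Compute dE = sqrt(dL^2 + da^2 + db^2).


dL = -2.3790, da = -2.6120, db = 6.1350
dE = sqrt((-2.3790)^2 + (-2.6120)^2 + 6.1350^2) = 7.0796


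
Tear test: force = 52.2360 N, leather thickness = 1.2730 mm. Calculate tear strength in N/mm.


Formula: Tear strength = force / thickness
Substituting: Tear strength = 52.2360 / 1.2730
Result: 41.0338 N/mm


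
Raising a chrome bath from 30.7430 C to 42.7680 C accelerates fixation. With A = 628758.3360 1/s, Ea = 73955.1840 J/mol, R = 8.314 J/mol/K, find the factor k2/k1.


T1 = 30.7430 + 273.15 = 303.8930 K; T2 = 42.7680 + 273.15 = 315.9180 K
k1 = A * exp(-Ea/(R*T1)) = 628758.3360 * exp(-73955.1840/(8.314*303.8930)) = 1.2197e-07 1/s
k2 = A * exp(-Ea/(R*T2)) = 628758.3360 * exp(-73955.1840/(8.314*315.9180)) = 3.7163e-07 1/s
k2/k1 = 3.7163e-07 / 1.2197e-07 = 3.0470


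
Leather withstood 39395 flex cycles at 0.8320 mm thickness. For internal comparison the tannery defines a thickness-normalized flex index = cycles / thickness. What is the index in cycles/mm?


Formula: Index = cycles / thickness
Substituting: Index = 39395 / 0.8320
Result: 47349.7596 cycles/mm


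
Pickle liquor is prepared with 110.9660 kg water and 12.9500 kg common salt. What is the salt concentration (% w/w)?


Formula: Conc = salt / (water + salt) * 100
Substituting: Conc = 12.9500 / (110.9660 + 12.9500) * 100
Result: 10.4506 %


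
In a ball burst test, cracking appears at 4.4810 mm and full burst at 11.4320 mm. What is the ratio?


Formula: Ratio = crack / burst
Substituting: Ratio = 4.4810 / 11.4320
Result: 0.3920


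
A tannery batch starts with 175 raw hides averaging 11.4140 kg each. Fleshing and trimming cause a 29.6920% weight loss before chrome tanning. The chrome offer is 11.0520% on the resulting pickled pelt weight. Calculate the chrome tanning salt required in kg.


Total_raw = N * avg_wt = 175 * 11.4140 = 1997.4500 kg
Substrate = Total_raw * (1 - loss/100) = 1997.4500 * (1 - 29.6920/100) = 1404.3671 kg
Chrome = Substrate * pct / 100 = 1404.3671 * 11.0520 / 100 = 155.2107 kg


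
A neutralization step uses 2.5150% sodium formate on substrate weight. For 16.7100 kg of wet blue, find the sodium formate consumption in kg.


Formula: Neutralizer = substrate * pct / 100
Substituting: Neutralizer = 16.7100 * 2.5150 / 100
Result: 0.4203 kg


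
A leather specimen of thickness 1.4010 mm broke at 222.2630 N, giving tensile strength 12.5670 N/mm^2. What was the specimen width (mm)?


Formula: w = F / (TS * t)
Substituting: w = 222.2630 / (12.5670 * 1.4010)
Result: 12.6240 mm


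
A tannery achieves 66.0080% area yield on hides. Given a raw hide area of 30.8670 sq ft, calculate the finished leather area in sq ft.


Formula: finished = raw * yield / 100
Substituting: finished = 30.8670 * 66.0080 / 100
Result: 20.3747 sq ft


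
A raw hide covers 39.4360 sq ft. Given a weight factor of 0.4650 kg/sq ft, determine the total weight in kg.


Formula: Weight = area * weight_per_sqft
Substituting: Weight = 39.4360 * 0.4650
Result: 18.3377 kg


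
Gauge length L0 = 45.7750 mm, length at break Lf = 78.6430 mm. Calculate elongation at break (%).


Formula: Elongation = (Lf - L0) / L0 * 100
Substituting: Elongation = (78.6430 - 45.7750) / 45.7750 * 100
Result: 71.8034 %


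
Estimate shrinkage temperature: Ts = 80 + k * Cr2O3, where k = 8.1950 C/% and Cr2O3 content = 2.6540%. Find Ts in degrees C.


Formula: Ts = 80 + k * Cr2O3
Substituting: Ts = 80 + 8.1950 * 2.6540
Result: 101.7495 C


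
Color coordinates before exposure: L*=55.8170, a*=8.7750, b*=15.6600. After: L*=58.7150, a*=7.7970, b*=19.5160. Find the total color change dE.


dL = 2.8980, da = -0.9780, db = 3.8560
dE = sqrt(2.8980^2 + (-0.9780)^2 + 3.8560^2) = 4.9218


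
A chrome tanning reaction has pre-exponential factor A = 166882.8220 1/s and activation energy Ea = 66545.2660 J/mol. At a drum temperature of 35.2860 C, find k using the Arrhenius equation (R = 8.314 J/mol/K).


T_K = T_C + 273.15 = 35.2860 + 273.15 = 308.4360 K
exponent = -Ea / (R * T_K) = -66545.2660 / (8.314 * 308.4360) = -25.9503
k = A * exp(exponent) = 166882.8220 * exp(-25.9503) = 8.9608e-07 1/s


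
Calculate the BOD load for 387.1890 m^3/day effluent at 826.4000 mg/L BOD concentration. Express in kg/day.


Formula: BOD_load = volume * conc / 1000
Substituting: BOD_load = 387.1890 * 826.4000 / 1000
Result: 319.9730 kg/day


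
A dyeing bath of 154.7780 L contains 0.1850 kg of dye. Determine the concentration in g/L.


Formula: Conc = dye_mass(kg) / volume(L) * 1000
Substituting: Conc = 0.1850 / 154.7780 * 1000
Result: 1.1953 g/L


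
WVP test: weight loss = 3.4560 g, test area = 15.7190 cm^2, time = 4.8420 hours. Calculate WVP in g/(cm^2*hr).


Formula: WVP = loss / (area * time)
Substituting: WVP = 3.4560 / (15.7190 * 4.8420)
Result: 0.0454071 g/(cm^2*hr)


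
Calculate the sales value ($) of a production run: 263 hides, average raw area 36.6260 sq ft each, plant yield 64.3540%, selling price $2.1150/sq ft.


Raw_total = N * avg_area = 263 * 36.6260 = 9632.6380 sq ft
Finished = Raw_total * yield / 100 = 9632.6380 * 64.3540 / 100 = 6198.9879 sq ft
Value = Finished * price = 6198.9879 * 2.1150 = 13110.8593 $


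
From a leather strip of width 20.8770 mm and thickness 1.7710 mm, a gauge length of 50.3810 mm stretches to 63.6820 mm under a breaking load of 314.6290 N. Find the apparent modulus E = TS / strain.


TS = F / (w * t) = 314.6290 / (20.8770 * 1.7710) = 8.5097 N/mm^2
strain = (Lf - L0) / L0 = (63.6820 - 50.3810) / 50.3810 = 0.2640
E = TS / strain = 8.5097 / 0.2640 = 32.2325 N/mm^2


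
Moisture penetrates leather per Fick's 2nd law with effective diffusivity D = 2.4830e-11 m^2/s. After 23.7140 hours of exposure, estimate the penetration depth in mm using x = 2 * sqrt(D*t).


t = 23.7140 hr * 3600 = 85370.4000 s
D * t = 2.4830e-11 * 85370.4000 = 2.1197e-06
x = 2 * sqrt(D*t) = 2 * sqrt(2.1197e-06) = 0.00291187 m = 2.9119 mm


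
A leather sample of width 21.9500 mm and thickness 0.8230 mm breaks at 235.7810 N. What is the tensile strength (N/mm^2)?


Formula: TS = force / (width * thickness)
Substituting: TS = 235.7810 / (21.9500 * 0.8230)
Result: 13.0519 N/mm^2


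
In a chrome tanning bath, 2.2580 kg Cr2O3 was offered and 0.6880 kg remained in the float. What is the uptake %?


Formula: Uptake = (offered - residual) / offered * 100
Substituting: Uptake = (2.2580 - 0.6880) / 2.2580 * 100
Result: 69.5306 %


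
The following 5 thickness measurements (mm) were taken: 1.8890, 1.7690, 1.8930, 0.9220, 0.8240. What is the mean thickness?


Formula: Average = sum / n
Substituting: Average = 7.2970 / 5
Result: 1.4594 mm


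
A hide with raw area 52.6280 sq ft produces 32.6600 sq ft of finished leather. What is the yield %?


Formula: Yield = finished / raw * 100
Substituting: Yield = 32.6600 / 52.6280 * 100
Result: 62.0582 %


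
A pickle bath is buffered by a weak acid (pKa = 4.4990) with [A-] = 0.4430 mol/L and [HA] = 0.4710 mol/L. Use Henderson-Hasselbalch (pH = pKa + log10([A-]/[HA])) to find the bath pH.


ratio = [A-] / [HA] = 0.4430 / 0.4710 = 0.9406
log10(ratio) = -0.0266172
pH = pKa + log10(ratio) = 4.4990 - 0.0266172 = 4.4724


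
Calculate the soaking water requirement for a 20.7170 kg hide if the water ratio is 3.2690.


Formula: Water = hide_weight * ratio
Substituting: Water = 20.7170 * 3.2690
Result: 67.7239 kg


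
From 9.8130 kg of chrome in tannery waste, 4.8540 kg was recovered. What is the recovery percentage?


Formula: Recovery = recovered / input * 100
Substituting: Recovery = 4.8540 / 9.8130 * 100
Result: 49.4650 %


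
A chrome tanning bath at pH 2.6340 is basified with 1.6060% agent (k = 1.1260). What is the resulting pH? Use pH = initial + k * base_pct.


Formula: pH_final = pH_initial + k * base_pct
Substituting: pH_final = 2.6340 + 1.1260 * 1.6060
Result: 4.4424


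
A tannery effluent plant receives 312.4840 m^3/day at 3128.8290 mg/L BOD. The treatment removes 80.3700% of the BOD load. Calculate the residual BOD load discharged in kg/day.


Load_in = volume * conc / 1000 = 312.4840 * 3128.8290 / 1000 = 977.7090 kg/day
Removed = Load_in * eff / 100 = 977.7090 * 80.3700 / 100 = 785.7847 kg/day
Load_out = Load_in - Removed = 977.7090 - 785.7847 = 191.9243 kg/day


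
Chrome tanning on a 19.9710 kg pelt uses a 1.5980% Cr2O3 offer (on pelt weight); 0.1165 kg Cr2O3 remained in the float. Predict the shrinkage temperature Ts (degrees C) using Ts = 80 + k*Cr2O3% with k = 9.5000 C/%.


Offered = pelt * offer_pct / 100 = 19.9710 * 1.5980 / 100 = 0.3191 kg
Uptake = offered - residual = 0.3191 - 0.1165 = 0.2026 kg
Cr2O3% on pelt = uptake / pelt * 100 = 0.2026 / 19.9710 * 100 = 1.0147 %
Ts = 80 + k * Cr2O3% = 80 + 9.5000 * 1.0147 = 89.6392 C


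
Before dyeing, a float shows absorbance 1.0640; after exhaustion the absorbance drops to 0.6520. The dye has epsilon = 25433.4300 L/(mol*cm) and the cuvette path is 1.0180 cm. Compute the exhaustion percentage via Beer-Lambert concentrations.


c_initial = A_i / (epsilon * l) = 1.0640 / (25433.4300 * 1.0180) = 4.1095e-05 mol/L
c_final = A_f / (epsilon * l) = 0.6520 / (25433.4300 * 1.0180) = 2.5182e-05 mol/L
Exhaustion = (c_initial - c_final) / c_initial * 100 = (4.1095e-05 - 2.5182e-05) / 4.1095e-05 * 100 = 38.7218 %


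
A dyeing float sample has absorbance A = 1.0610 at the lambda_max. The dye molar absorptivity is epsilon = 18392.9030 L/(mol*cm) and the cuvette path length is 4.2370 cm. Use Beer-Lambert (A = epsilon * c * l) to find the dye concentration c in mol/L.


Formula: c = A / (epsilon * l)
Substituting: c = 1.0610 / (18392.9030 * 4.2370)
Result: 1.3615e-05 mol/L


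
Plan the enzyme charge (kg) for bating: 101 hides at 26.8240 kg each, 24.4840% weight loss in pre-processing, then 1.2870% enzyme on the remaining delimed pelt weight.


Total_raw = N * avg_wt = 101 * 26.8240 = 2709.2240 kg
Substrate = Total_raw * (1 - loss/100) = 2709.2240 * (1 - 24.4840/100) = 2045.8976 kg
Enzyme = Substrate * pct / 100 = 2045.8976 * 1.2870 / 100 = 26.3307 kg


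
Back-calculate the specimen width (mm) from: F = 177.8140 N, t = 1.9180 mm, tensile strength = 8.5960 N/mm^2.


Formula: w = F / (TS * t)
Substituting: w = 177.8140 / (8.5960 * 1.9180)
Result: 10.7850 mm


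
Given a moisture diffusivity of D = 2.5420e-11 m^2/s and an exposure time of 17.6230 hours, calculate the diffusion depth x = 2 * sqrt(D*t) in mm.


t = 17.6230 hr * 3600 = 63442.8000 s
D * t = 2.5420e-11 * 63442.8000 = 1.6127e-06
x = 2 * sqrt(D*t) = 2 * sqrt(1.6127e-06) = 0.00253986 m = 2.5399 mm


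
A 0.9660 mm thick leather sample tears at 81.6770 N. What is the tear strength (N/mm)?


Formula: Tear strength = force / thickness
Substituting: Tear strength = 81.6770 / 0.9660
Result: 84.5518 N/mm


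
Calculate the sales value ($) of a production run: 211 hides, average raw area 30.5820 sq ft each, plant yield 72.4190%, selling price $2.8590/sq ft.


Raw_total = N * avg_area = 211 * 30.5820 = 6452.8020 sq ft
Finished = Raw_total * yield / 100 = 6452.8020 * 72.4190 / 100 = 4673.0547 sq ft
Value = Finished * price = 4673.0547 * 2.8590 = 13360.2633 $


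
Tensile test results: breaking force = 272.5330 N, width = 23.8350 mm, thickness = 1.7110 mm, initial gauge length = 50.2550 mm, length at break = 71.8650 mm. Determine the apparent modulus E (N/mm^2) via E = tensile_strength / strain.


TS = F / (w * t) = 272.5330 / (23.8350 * 1.7110) = 6.6827 N/mm^2
strain = (Lf - L0) / L0 = (71.8650 - 50.2550) / 50.2550 = 0.4300
E = TS / strain = 6.6827 / 0.4300 = 15.5410 N/mm^2


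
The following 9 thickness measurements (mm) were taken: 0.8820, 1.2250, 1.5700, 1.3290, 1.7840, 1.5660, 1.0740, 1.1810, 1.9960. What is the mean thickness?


Formula: Average = sum / n
Substituting: Average = 12.6070 / 9
Result: 1.4008 mm


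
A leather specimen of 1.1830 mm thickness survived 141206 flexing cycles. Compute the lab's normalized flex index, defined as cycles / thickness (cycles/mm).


Formula: Index = cycles / thickness
Substituting: Index = 141206 / 1.1830
Result: 119362.6374 cycles/mm


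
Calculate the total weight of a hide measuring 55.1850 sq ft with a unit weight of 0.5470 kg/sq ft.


Formula: Weight = area * weight_per_sqft
Substituting: Weight = 55.1850 * 0.5470
Result: 30.1862 kg


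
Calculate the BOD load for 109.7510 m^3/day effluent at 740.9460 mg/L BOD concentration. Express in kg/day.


Formula: BOD_load = volume * conc / 1000
Substituting: BOD_load = 109.7510 * 740.9460 / 1000
Result: 81.3196 kg/day


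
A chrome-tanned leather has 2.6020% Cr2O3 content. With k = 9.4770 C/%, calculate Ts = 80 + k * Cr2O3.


Formula: Ts = 80 + k * Cr2O3
Substituting: Ts = 80 + 9.4770 * 2.6020
Result: 104.6592 C


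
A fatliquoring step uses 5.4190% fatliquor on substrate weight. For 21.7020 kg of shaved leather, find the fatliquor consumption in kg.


Formula: Fat = substrate * pct / 100
Substituting: Fat = 21.7020 * 5.4190 / 100
Result: 1.1760 kg


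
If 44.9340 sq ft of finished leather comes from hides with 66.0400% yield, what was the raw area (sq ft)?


Formula: raw = finished * 100 / yield
Substituting: raw = 44.9340 * 100 / 66.0400
Result: 68.0406 sq ft


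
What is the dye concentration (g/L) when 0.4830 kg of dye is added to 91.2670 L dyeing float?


Formula: Conc = dye_mass(kg) / volume(L) * 1000
Substituting: Conc = 0.4830 / 91.2670 * 1000
Result: 5.2922 g/L


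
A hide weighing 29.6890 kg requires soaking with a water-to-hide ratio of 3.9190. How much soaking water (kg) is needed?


Formula: Water = hide_weight * ratio
Substituting: Water = 29.6890 * 3.9190
Result: 116.3512 kg


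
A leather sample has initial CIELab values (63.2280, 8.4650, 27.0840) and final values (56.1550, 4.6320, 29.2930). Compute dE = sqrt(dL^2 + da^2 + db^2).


dL = -7.0730, da = -3.8330, db = 2.2090
dE = sqrt((-7.0730)^2 + (-3.8330)^2 + 2.2090^2) = 8.3426


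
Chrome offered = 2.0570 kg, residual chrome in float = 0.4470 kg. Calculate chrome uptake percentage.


Formula: Uptake = (offered - residual) / offered * 100
Substituting: Uptake = (2.0570 - 0.4470) / 2.0570 * 100
Result: 78.2693 %


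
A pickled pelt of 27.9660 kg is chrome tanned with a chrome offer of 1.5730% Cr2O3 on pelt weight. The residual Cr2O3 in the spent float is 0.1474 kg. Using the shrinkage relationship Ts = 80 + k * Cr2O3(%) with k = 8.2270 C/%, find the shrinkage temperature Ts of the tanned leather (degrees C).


Offered = pelt * offer_pct / 100 = 27.9660 * 1.5730 / 100 = 0.4399 kg
Uptake = offered - residual = 0.4399 - 0.1474 = 0.2925 kg
Cr2O3% on pelt = uptake / pelt * 100 = 0.2925 / 27.9660 * 100 = 1.0459 %
Ts = 80 + k * Cr2O3% = 80 + 8.2270 * 1.0459 = 88.6049 C


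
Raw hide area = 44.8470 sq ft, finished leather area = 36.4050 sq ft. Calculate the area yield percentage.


Formula: Yield = finished / raw * 100
Substituting: Yield = 36.4050 / 44.8470 * 100
Result: 81.1760 %


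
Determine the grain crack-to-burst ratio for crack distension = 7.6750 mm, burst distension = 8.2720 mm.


Formula: Ratio = crack / burst
Substituting: Ratio = 7.6750 / 8.2720
Result: 0.9278


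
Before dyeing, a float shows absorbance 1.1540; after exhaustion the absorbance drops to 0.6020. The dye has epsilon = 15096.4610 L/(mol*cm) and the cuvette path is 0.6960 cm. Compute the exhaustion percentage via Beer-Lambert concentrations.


c_initial = A_i / (epsilon * l) = 1.1540 / (15096.4610 * 0.6960) = 1.0983e-04 mol/L
c_final = A_f / (epsilon * l) = 0.6020 / (15096.4610 * 0.6960) = 5.7294e-05 mol/L
Exhaustion = (c_initial - c_final) / c_initial * 100 = (1.0983e-04 - 5.7294e-05) / 1.0983e-04 * 100 = 47.8336 %


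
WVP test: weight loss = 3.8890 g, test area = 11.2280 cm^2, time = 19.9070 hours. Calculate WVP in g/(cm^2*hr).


Formula: WVP = loss / (area * time)
Substituting: WVP = 3.8890 / (11.2280 * 19.9070)
Result: 0.0173992 g/(cm^2*hr)


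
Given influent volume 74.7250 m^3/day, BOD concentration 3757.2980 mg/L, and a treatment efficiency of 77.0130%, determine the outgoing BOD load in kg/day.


Load_in = volume * conc / 1000 = 74.7250 * 3757.2980 / 1000 = 280.7641 kg/day
Removed = Load_in * eff / 100 = 280.7641 * 77.0130 / 100 = 216.2249 kg/day
Load_out = Load_in - Removed = 280.7641 - 216.2249 = 64.5392 kg/day


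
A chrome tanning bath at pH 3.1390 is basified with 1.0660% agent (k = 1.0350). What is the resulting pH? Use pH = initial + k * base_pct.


Formula: pH_final = pH_initial + k * base_pct
Substituting: pH_final = 3.1390 + 1.0350 * 1.0660
Result: 4.2423


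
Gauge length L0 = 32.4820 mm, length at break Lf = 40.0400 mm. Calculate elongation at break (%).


Formula: Elongation = (Lf - L0) / L0 * 100
Substituting: Elongation = (40.0400 - 32.4820) / 32.4820 * 100
Result: 23.2683 %


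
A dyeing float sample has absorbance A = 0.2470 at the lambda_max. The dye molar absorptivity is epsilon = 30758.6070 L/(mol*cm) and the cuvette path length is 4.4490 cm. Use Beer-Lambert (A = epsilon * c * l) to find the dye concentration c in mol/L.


Formula: c = A / (epsilon * l)
Substituting: c = 0.2470 / (30758.6070 * 4.4490)
Result: 1.8050e-06 mol/L


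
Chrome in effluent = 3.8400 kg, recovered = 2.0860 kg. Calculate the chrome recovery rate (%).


Formula: Recovery = recovered / input * 100
Substituting: Recovery = 2.0860 / 3.8400 * 100
Result: 54.3229 %


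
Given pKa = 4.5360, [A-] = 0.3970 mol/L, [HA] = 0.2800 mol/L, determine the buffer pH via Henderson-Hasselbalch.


ratio = [A-] / [HA] = 0.3970 / 0.2800 = 1.4179
log10(ratio) = 0.1516
pH = pKa + log10(ratio) = 4.5360 + 0.1516 = 4.6876


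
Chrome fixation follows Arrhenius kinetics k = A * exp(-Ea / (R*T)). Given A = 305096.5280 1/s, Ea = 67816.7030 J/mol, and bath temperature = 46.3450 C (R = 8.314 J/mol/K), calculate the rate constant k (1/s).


T_K = T_C + 273.15 = 46.3450 + 273.15 = 319.4950 K
exponent = -Ea / (R * T_K) = -67816.7030 / (8.314 * 319.4950) = -25.5307
k = A * exp(exponent) = 305096.5280 * exp(-25.5307) = 2.4923e-06 1/s


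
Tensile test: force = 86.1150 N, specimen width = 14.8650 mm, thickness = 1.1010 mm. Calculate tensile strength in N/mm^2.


Formula: TS = force / (width * thickness)
Substituting: TS = 86.1150 / (14.8650 * 1.1010)
Result: 5.2617 N/mm^2


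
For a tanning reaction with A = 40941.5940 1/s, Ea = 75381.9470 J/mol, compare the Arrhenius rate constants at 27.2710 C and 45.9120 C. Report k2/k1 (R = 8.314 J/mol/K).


T1 = 27.2710 + 273.15 = 300.4210 K; T2 = 45.9120 + 273.15 = 319.0620 K
k1 = A * exp(-Ea/(R*T1)) = 40941.5940 * exp(-75381.9470/(8.314*300.4210)) = 3.1983e-09 1/s
k2 = A * exp(-Ea/(R*T2)) = 40941.5940 * exp(-75381.9470/(8.314*319.0620)) = 1.8651e-08 1/s
k2/k1 = 1.8651e-08 / 3.1983e-09 = 5.8315


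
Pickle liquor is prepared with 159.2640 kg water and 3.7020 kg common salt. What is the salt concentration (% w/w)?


Formula: Conc = salt / (water + salt) * 100
Substituting: Conc = 3.7020 / (159.2640 + 3.7020) * 100
Result: 2.2716 %


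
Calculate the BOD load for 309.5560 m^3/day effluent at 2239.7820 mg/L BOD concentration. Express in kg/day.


Formula: BOD_load = volume * conc / 1000
Substituting: BOD_load = 309.5560 * 2239.7820 / 1000
Result: 693.3380 kg/day


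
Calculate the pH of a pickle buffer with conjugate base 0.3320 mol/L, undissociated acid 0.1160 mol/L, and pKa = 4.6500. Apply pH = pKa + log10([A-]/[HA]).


ratio = [A-] / [HA] = 0.3320 / 0.1160 = 2.8621
log10(ratio) = 0.4567
pH = pKa + log10(ratio) = 4.6500 + 0.4567 = 5.1067


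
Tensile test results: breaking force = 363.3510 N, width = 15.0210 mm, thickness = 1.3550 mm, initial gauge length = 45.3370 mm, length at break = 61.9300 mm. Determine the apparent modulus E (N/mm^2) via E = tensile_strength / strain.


TS = F / (w * t) = 363.3510 / (15.0210 * 1.3550) = 17.8521 N/mm^2
strain = (Lf - L0) / L0 = (61.9300 - 45.3370) / 45.3370 = 0.3660
E = TS / strain = 17.8521 / 0.3660 = 48.7771 N/mm^2


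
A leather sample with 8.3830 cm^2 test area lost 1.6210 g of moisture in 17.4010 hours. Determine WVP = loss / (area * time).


Formula: WVP = loss / (area * time)
Substituting: WVP = 1.6210 / (8.3830 * 17.4010)
Result: 0.0111124 g/(cm^2*hr)


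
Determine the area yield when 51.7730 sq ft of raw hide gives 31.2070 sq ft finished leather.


Formula: Yield = finished / raw * 100
Substituting: Yield = 31.2070 / 51.7730 * 100
Result: 60.2766 %


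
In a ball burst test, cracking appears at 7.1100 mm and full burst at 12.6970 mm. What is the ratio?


Formula: Ratio = crack / burst
Substituting: Ratio = 7.1100 / 12.6970
Result: 0.5600


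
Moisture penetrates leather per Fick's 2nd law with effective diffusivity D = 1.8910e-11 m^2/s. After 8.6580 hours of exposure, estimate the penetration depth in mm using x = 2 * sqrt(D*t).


t = 8.6580 hr * 3600 = 31168.8000 s
D * t = 1.8910e-11 * 31168.8000 = 5.8940e-07
x = 2 * sqrt(D*t) = 2 * sqrt(5.8940e-07) = 0.00153545 m = 1.5355 mm


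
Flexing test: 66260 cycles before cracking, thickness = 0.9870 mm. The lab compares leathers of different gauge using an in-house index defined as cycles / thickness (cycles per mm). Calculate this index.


Formula: Index = cycles / thickness
Substituting: Index = 66260 / 0.9870
Result: 67132.7254 cycles/mm


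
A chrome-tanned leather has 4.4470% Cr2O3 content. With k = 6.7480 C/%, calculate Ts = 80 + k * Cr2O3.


Formula: Ts = 80 + k * Cr2O3
Substituting: Ts = 80 + 6.7480 * 4.4470
Result: 110.0084 C


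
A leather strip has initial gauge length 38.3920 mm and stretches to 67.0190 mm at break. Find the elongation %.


Formula: Elongation = (Lf - L0) / L0 * 100
Substituting: Elongation = (67.0190 - 38.3920) / 38.3920 * 100
Result: 74.5650 %


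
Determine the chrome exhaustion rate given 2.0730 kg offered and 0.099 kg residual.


Formula: Uptake = (offered - residual) / offered * 100
Substituting: Uptake = (2.0730 - 0.099) / 2.0730 * 100
Result: 95.2243 %


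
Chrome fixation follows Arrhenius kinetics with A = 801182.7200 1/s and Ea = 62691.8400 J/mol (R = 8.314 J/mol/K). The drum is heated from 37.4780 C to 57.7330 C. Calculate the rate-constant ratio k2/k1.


T1 = 37.4780 + 273.15 = 310.6280 K; T2 = 57.7330 + 273.15 = 330.8830 K
k1 = A * exp(-Ea/(R*T1)) = 801182.7200 * exp(-62691.8400/(8.314*310.6280)) = 2.2972e-05 1/s
k2 = A * exp(-Ea/(R*T2)) = 801182.7200 * exp(-62691.8400/(8.314*330.8830)) = 1.0152e-04 1/s
k2/k1 = 1.0152e-04 / 2.2972e-05 = 4.4194


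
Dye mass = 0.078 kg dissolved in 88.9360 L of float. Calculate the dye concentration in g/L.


Formula: Conc = dye_mass(kg) / volume(L) * 1000
Substituting: Conc = 0.078 / 88.9360 * 1000
Result: 0.8770 g/L


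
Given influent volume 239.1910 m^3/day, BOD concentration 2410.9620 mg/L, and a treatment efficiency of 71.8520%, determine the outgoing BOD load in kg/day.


Load_in = volume * conc / 1000 = 239.1910 * 2410.9620 / 1000 = 576.6804 kg/day
Removed = Load_in * eff / 100 = 576.6804 * 71.8520 / 100 = 414.3564 kg/day
Load_out = Load_in - Removed = 576.6804 - 414.3564 = 162.3240 kg/day


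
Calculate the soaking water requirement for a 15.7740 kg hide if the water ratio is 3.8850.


Formula: Water = hide_weight * ratio
Substituting: Water = 15.7740 * 3.8850
Result: 61.2820 kg


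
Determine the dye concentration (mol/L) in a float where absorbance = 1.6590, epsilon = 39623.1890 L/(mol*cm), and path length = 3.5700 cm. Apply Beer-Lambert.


Formula: c = A / (epsilon * l)
Substituting: c = 1.6590 / (39623.1890 * 3.5700)
Result: 1.1728e-05 mol/L


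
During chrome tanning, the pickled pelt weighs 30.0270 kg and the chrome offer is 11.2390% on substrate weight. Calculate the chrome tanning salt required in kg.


Formula: Chrome = substrate * pct / 100
Substituting: Chrome = 30.0270 * 11.2390 / 100
Result: 3.3747 kg


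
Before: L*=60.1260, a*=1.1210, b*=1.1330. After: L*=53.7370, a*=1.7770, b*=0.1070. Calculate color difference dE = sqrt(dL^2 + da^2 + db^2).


dL = -6.3890, da = 0.6560, db = -1.0260
dE = sqrt((-6.3890)^2 + 0.6560^2 + (-1.0260)^2) = 6.5040


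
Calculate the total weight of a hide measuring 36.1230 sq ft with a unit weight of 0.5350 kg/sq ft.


Formula: Weight = area * weight_per_sqft
Substituting: Weight = 36.1230 * 0.5350
Result: 19.3258 kg


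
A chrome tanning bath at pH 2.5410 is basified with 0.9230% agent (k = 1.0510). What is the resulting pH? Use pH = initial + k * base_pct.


Formula: pH_final = pH_initial + k * base_pct
Substituting: pH_final = 2.5410 + 1.0510 * 0.9230
Result: 3.5111


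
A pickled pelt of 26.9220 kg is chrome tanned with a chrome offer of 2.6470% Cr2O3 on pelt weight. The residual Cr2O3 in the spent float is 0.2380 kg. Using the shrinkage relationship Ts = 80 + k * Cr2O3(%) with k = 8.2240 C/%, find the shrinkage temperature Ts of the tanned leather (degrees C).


Offered = pelt * offer_pct / 100 = 26.9220 * 2.6470 / 100 = 0.7126 kg
Uptake = offered - residual = 0.7126 - 0.2380 = 0.4746 kg
Cr2O3% on pelt = uptake / pelt * 100 = 0.4746 / 26.9220 * 100 = 1.7630 %
Ts = 80 + k * Cr2O3% = 80 + 8.2240 * 1.7630 = 94.4986 C


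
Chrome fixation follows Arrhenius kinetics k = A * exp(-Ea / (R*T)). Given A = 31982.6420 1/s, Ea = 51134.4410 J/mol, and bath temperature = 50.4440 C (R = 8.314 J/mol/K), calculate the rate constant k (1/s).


T_K = T_C + 273.15 = 50.4440 + 273.15 = 323.5940 K
exponent = -Ea / (R * T_K) = -51134.4410 / (8.314 * 323.5940) = -19.0065
k = A * exp(exponent) = 31982.6420 * exp(-19.0065) = 1.7802e-04 1/s


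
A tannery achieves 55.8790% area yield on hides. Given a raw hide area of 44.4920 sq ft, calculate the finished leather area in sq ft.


Formula: finished = raw * yield / 100
Substituting: finished = 44.4920 * 55.8790 / 100
Result: 24.8617 sq ft


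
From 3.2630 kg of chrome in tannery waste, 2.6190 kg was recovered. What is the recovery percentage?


Formula: Recovery = recovered / input * 100
Substituting: Recovery = 2.6190 / 3.2630 * 100
Result: 80.2636 %


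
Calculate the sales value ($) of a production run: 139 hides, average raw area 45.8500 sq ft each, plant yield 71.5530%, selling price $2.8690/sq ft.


Raw_total = N * avg_area = 139 * 45.8500 = 6373.1500 sq ft
Finished = Raw_total * yield / 100 = 6373.1500 * 71.5530 / 100 = 4560.1800 sq ft
Value = Finished * price = 4560.1800 * 2.8690 = 13083.1565 $


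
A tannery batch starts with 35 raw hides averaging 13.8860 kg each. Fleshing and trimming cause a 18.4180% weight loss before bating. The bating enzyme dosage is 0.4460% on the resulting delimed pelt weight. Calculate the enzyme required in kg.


Total_raw = N * avg_wt = 35 * 13.8860 = 486.0100 kg
Substrate = Total_raw * (1 - loss/100) = 486.0100 * (1 - 18.4180/100) = 396.4967 kg
Enzyme = Substrate * pct / 100 = 396.4967 * 0.4460 / 100 = 1.7684 kg


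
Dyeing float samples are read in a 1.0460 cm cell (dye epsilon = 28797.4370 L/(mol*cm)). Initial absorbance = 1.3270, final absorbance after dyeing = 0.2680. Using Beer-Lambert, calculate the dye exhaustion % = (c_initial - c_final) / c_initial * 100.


c_initial = A_i / (epsilon * l) = 1.3270 / (28797.4370 * 1.0460) = 4.4054e-05 mol/L
c_final = A_f / (epsilon * l) = 0.2680 / (28797.4370 * 1.0460) = 8.8971e-06 mol/L
Exhaustion = (c_initial - c_final) / c_initial * 100 = (4.4054e-05 - 8.8971e-06) / 4.4054e-05 * 100 = 79.8041 %


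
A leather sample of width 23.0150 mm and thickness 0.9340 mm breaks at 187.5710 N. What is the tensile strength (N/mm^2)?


Formula: TS = force / (width * thickness)
Substituting: TS = 187.5710 / (23.0150 * 0.9340)
Result: 8.7259 N/mm^2


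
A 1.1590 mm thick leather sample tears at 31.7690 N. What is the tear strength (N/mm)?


Formula: Tear strength = force / thickness
Substituting: Tear strength = 31.7690 / 1.1590
Result: 27.4107 N/mm


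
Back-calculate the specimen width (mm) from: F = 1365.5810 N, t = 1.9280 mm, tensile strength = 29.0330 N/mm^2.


Formula: w = F / (TS * t)
Substituting: w = 1365.5810 / (29.0330 * 1.9280)
Result: 24.3960 mm


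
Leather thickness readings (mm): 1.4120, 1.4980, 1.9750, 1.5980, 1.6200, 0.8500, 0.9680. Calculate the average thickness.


Formula: Average = sum / n
Substituting: Average = 9.9210 / 7
Result: 1.4173 mm


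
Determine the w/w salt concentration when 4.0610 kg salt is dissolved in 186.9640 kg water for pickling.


Formula: Conc = salt / (water + salt) * 100
Substituting: Conc = 4.0610 / (186.9640 + 4.0610) * 100
Result: 2.1259 %


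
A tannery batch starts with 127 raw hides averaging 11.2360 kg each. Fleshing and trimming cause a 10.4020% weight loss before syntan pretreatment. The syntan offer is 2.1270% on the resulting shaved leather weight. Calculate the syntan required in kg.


Total_raw = N * avg_wt = 127 * 11.2360 = 1426.9720 kg
Substrate = Total_raw * (1 - loss/100) = 1426.9720 * (1 - 10.4020/100) = 1278.5384 kg
Syntan = Substrate * pct / 100 = 1278.5384 * 2.1270 / 100 = 27.1945 kg


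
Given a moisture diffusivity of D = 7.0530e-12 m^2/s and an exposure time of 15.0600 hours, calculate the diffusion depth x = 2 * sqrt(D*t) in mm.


t = 15.0600 hr * 3600 = 54216.0000 s
D * t = 7.0530e-12 * 54216.0000 = 3.8239e-07
x = 2 * sqrt(D*t) = 2 * sqrt(3.8239e-07) = 0.00123675 m = 1.2367 mm


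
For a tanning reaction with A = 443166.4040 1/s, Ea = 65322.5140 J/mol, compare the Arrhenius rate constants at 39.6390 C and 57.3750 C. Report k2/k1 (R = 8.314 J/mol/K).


T1 = 39.6390 + 273.15 = 312.7890 K; T2 = 57.3750 + 273.15 = 330.5250 K
k1 = A * exp(-Ea/(R*T1)) = 443166.4040 * exp(-65322.5140/(8.314*312.7890)) = 5.4645e-06 1/s
k2 = A * exp(-Ea/(R*T2)) = 443166.4040 * exp(-65322.5140/(8.314*330.5250)) = 2.1034e-05 1/s
k2/k1 = 2.1034e-05 / 5.4645e-06 = 3.8493


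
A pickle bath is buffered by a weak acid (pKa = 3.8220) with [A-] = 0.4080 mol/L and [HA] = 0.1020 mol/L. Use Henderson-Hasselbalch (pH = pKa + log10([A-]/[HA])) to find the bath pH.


ratio = [A-] / [HA] = 0.4080 / 0.1020 = 4.0000
log10(ratio) = 0.6021
pH = pKa + log10(ratio) = 3.8220 + 0.6021 = 4.4241


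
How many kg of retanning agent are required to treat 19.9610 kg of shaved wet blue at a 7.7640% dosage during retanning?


Formula: Retan = substrate * pct / 100
Substituting: Retan = 19.9610 * 7.7640 / 100
Result: 1.5498 kg


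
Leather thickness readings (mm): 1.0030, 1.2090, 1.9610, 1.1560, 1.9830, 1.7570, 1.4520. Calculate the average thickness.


Formula: Average = sum / n
Substituting: Average = 10.5210 / 7
Result: 1.5030 mm


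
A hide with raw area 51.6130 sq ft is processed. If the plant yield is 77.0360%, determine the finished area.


Formula: finished = raw * yield / 100
Substituting: finished = 51.6130 * 77.0360 / 100
Result: 39.7606 sq ft
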